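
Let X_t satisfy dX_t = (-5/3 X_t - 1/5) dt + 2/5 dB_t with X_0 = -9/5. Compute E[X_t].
E[X_t] = -3/25 - 42*exp(-5*t/3)/25

Taking expectations and using E[dB_t] = 0, the mean m(t) = E[X_t] satisfies the ODE m'(t) = a m(t) + b with m(0) = x_0. With a = -5/3, b = -1/5, x_0 = -9/5, the solution is
  m(t) = x_0 * exp(a t) + (b/a) * (exp(a t) - 1)
       = (-9/5) * exp((-5/3) t) + ((-1/5)/(-5/3)) * (exp((-5/3) t) - 1)
       = -3/25 - 42*exp(-5*t/3)/25.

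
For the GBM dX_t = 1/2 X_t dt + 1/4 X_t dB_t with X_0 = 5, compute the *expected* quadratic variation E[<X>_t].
E[<X>_t] = 25*exp(17*t/16)/17 - 25/17

<X>_t = int_0^t ((1/4) * X_s)^2 ds. Taking expectation inside the integral: E[<X>_t] = (1/4)^2 * int_0^t E[X_s^2] ds. For GBM, E[X_s^2] = x_0^2 * exp((2 mu + sigma^2) s). Integrating:
  E[<X>_t] = (1/4)^2 * 5^2 * (exp((2*(1/2) + (1/4)^2) t) - 1) / (2*(1/2) + (1/4)^2)
           = (1/4)^2 * 5^2 * (exp((17/16) t) - 1) / (17/16) = 25*exp(17*t/16)/17 - 25/17.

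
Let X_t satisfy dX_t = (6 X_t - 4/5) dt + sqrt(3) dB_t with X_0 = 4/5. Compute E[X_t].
E[X_t] = 2*exp(6*t)/3 + 2/15

Taking expectations and using E[dB_t] = 0, the mean m(t) = E[X_t] satisfies the ODE m'(t) = a m(t) + b with m(0) = x_0. With a = 6, b = -4/5, x_0 = 4/5, the solution is
  m(t) = x_0 * exp(a t) + (b/a) * (exp(a t) - 1)
       = (4/5) * exp(6 t) + ((-4/5)/6) * (exp(6 t) - 1)
       = 2*exp(6*t)/3 + 2/15.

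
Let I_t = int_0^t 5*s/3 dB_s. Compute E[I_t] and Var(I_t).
E[I_t] = 0; Var(I_t) = 25*t^3/27

The Itô integral of a deterministic integrand f(s) has mean 0 because each increment f(s) * (B_{s+ds} - B_s) has mean 0. By the Itô isometry:
  Var( int_0^t f(s) dB_s ) = E[ (int_0^t f(s) dB_s)^2 ] = int_0^t f(s)^2 ds.
Here f(s) = 5*s/3, so f(s)^2 = 25*s^2/9. Integrate:
  int_0^t (25*s^2/9) ds = 25*t^3/27.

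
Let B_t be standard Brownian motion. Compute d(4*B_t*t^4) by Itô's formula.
d(4*B_t*t^4) = (16*B_t*t^3) dt + (4*t^4) dB_t

Itô's formula for f(t, x): d f(t, B_t) = (f_t + (1/2) f_xx) dt + f_x dB_t. Compute partials of f(t, x) = 4*t^4*x:
  f_t(t,x)  = 16*t^3*x
  f_x(t,x)  = 4*t^4
  f_xx(t,x) = 0
Assemble drift = f_t + (1/2) f_xx = 16*t^3*x and diffusion = f_x = 4*t^4. Substituting x = B_t:
  d(4*B_t*t^4) = (16*B_t*t^3) dt + (4*t^4) dB_t.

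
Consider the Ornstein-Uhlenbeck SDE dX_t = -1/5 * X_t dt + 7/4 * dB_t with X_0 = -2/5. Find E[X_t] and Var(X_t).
E[X_t] = -2*exp(-t/5)/5; Var(X_t) = 245/32 - 245*exp(-2*t/5)/32

The OU SDE dX = -theta X dt + sigma dB admits the integrating factor exp(theta t): d(exp(theta t) X_t) = sigma exp(theta t) dB_t. Integrating from 0 to t:
  X_t = x_0 * exp(-theta t) + sigma * int_0^t exp(-theta (t-s)) dB_s.
The Itô integral has mean 0 and (by the Itô isometry) variance sigma^2 * int_0^t exp(-2 theta (t - s)) ds = sigma^2 * (1 - exp(-2 theta t)) / (2 theta).
With theta = 1/5, sigma = 7/4, x_0 = -2/5:
  E[X_t] = -2/5 * exp(-1/5 t) = -2*exp(-t/5)/5
  Var(X_t) = (7/4)^2 * (1 - exp(-2*1/5 t)) / (2 * 1/5) = 245/32 - 245*exp(-2*t/5)/32.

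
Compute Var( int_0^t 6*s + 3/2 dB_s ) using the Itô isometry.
Var = 3*t*(16*t^2 + 12*t + 3)/4

The Itô integral of a deterministic integrand f(s) has mean 0 because each increment f(s) * (B_{s+ds} - B_s) has mean 0. By the Itô isometry:
  Var( int_0^t f(s) dB_s ) = E[ (int_0^t f(s) dB_s)^2 ] = int_0^t f(s)^2 ds.
Here f(s) = 6*s + 3/2, so f(s)^2 = 9*(4*s + 1)^2/4. Integrate:
  int_0^t (9*(4*s + 1)^2/4) ds = 3*t*(16*t^2 + 12*t + 3)/4.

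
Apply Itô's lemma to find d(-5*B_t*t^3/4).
d(-5*B_t*t^3/4) = (-15*B_t*t^2/4) dt + (-5*t^3/4) dB_t

Itô's formula for f(t, x): d f(t, B_t) = (f_t + (1/2) f_xx) dt + f_x dB_t. Compute partials of f(t, x) = -5*t^3*x/4:
  f_t(t,x)  = -15*t^2*x/4
  f_x(t,x)  = -5*t^3/4
  f_xx(t,x) = 0
Assemble drift = f_t + (1/2) f_xx = -15*t^2*x/4 and diffusion = f_x = -5*t^3/4. Substituting x = B_t:
  d(-5*B_t*t^3/4) = (-15*B_t*t^2/4) dt + (-5*t^3/4) dB_t.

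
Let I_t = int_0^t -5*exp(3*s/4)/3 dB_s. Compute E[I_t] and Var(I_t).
E[I_t] = 0; Var(I_t) = 50*exp(3*t/2)/27 - 50/27

The Itô integral of a deterministic integrand f(s) has mean 0 because each increment f(s) * (B_{s+ds} - B_s) has mean 0. By the Itô isometry:
  Var( int_0^t f(s) dB_s ) = E[ (int_0^t f(s) dB_s)^2 ] = int_0^t f(s)^2 ds.
Here f(s) = -5*exp(3*s/4)/3, so f(s)^2 = 25*exp(3*s/2)/9. Integrate:
  int_0^t (25*exp(3*s/2)/9) ds = 50*exp(3*t/2)/27 - 50/27.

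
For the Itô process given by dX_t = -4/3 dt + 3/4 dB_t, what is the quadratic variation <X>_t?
<X>_t = 9*t/16

For an Itô process dX_t = a(t) dt + b(t) dB_t, the quadratic variation is <X>_t = int_0^t b(s)^2 ds (the drift term does not contribute). Here b(s) = 3/4, so
  b(s)^2 = 9/16.
Integrating from 0 to t:
  <X>_t = int_0^t (9/16) ds = 9*t/16.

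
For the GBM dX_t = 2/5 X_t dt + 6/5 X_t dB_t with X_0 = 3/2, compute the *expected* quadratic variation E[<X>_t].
E[<X>_t] = 81*exp(56*t/25)/56 - 81/56

<X>_t = int_0^t ((6/5) * X_s)^2 ds. Taking expectation inside the integral: E[<X>_t] = (6/5)^2 * int_0^t E[X_s^2] ds. For GBM, E[X_s^2] = x_0^2 * exp((2 mu + sigma^2) s). Integrating:
  E[<X>_t] = (6/5)^2 * (3/2)^2 * (exp((2*(2/5) + (6/5)^2) t) - 1) / (2*(2/5) + (6/5)^2)
           = (6/5)^2 * (3/2)^2 * (exp((56/25) t) - 1) / (56/25) = 81*exp(56*t/25)/56 - 81/56.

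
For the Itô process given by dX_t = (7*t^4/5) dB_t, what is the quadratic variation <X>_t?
<X>_t = 49*t^9/225

For an Itô process dX_t = a(t) dt + b(t) dB_t, the quadratic variation is <X>_t = int_0^t b(s)^2 ds (the drift term does not contribute). Here b(s) = 7*s^4/5, so
  b(s)^2 = 49*s^8/25.
Integrating from 0 to t:
  <X>_t = int_0^t (49*s^8/25) ds = 49*t^9/225.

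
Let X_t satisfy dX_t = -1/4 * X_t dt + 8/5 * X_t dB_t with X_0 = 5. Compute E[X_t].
E[X_t] = 5*exp(-t/4)

For GBM dX = mu X dt + sigma X dB with X_0 = x_0, apply Itô to Y = log X: dY = (mu - sigma^2/2) dt + sigma dB, so Y_t = log(x_0) + (mu - sigma^2/2) t + sigma B_t and hence X_t = x_0 * exp((mu - sigma^2/2) t + sigma B_t).
With mu = -1/4, sigma = 8/5, x_0 = 5, this gives:
  X_t = 5 * exp((-153/100) * t + (8/5) * B_t).
Since sigma*B_t ~ Normal(0, sigma^2 t), E[exp(sigma*B_t)] = exp(sigma^2 t / 2); so E[X_t] = x_0 * exp((mu - sigma^2/2) t) * exp(sigma^2 t / 2) = x_0 * exp(mu t) = 5*exp(-t/4).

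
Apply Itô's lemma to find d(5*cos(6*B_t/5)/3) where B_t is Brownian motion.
d(5*cos(6*B_t/5)/3) = (-6*cos(6*B_t/5)/5) dt + (-2*sin(6*B_t/5)) dB_t

Itô's formula for f(B_t) gives d f(B_t) = f'(B_t) dB_t + (1/2) f''(B_t) dt. Compute derivatives of f(x) = 5*cos(6*x/5)/3:
  f'(x)  = -2*sin(6*x/5)
  f''(x) = -12*cos(6*x/5)/5
Substitute x = B_t and multiply the f'' term by 1/2:
  drift     = (1/2) * (-12*cos(6*x/5)/5) evaluated at B_t = -6*cos(6*B_t/5)/5
  diffusion = (-2*sin(6*x/5)) evaluated at B_t = -2*sin(6*B_t/5)
Therefore d(5*cos(6*B_t/5)/3) = (-6*cos(6*B_t/5)/5) dt + (-2*sin(6*B_t/5)) dB_t.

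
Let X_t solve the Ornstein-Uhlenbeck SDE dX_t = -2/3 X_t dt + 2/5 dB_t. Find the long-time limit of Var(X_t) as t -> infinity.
lim Var(X_t) = 3/25

The OU SDE dX = -theta X dt + sigma dB admits the integrating factor exp(theta t): d(exp(theta t) X_t) = sigma exp(theta t) dB_t. Integrating from 0 to t gives X_t = x_0 * exp(-theta t) + sigma * int_0^t exp(-theta (t-s)) dB_s for any initial x_0. The Itô integral has variance (by the Itô isometry) sigma^2 * int_0^t exp(-2 theta (t - s)) ds = sigma^2 * (1 - exp(-2 theta t)) / (2 theta), independent of x_0.
With theta = 2/3, sigma = 2/5:
  Var(X_t) = (2/5)^2 * (1 - exp(-2*2/3 t)) / (2 * 2/3) = 3/25 - 3*exp(-4*t/3)/25.
As t -> infinity, exp(-2*2/3 t) -> 0, so the stationary variance is sigma^2 / (2 theta) = 3/25.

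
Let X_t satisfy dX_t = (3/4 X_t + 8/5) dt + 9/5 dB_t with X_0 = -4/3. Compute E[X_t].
E[X_t] = 4*exp(3*t/4)/5 - 32/15

Taking expectations and using E[dB_t] = 0, the mean m(t) = E[X_t] satisfies the ODE m'(t) = a m(t) + b with m(0) = x_0. With a = 3/4, b = 8/5, x_0 = -4/3, the solution is
  m(t) = x_0 * exp(a t) + (b/a) * (exp(a t) - 1)
       = (-4/3) * exp((3/4) t) + ((8/5)/(3/4)) * (exp((3/4) t) - 1)
       = 4*exp(3*t/4)/5 - 32/15.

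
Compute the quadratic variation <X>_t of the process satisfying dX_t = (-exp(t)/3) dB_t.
<X>_t = exp(2*t)/18 - 1/18

For an Itô process dX_t = a(t) dt + b(t) dB_t, the quadratic variation is <X>_t = int_0^t b(s)^2 ds (the drift term does not contribute). Here b(s) = -exp(s)/3, so
  b(s)^2 = exp(2*s)/9.
Integrating from 0 to t:
  <X>_t = int_0^t (exp(2*s)/9) ds = exp(2*t)/18 - 1/18.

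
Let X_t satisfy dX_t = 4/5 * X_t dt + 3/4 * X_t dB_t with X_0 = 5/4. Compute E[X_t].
E[X_t] = 5*exp(4*t/5)/4

For GBM dX = mu X dt + sigma X dB with X_0 = x_0, apply Itô to Y = log X: dY = (mu - sigma^2/2) dt + sigma dB, so Y_t = log(x_0) + (mu - sigma^2/2) t + sigma B_t and hence X_t = x_0 * exp((mu - sigma^2/2) t + sigma B_t).
With mu = 4/5, sigma = 3/4, x_0 = 5/4, this gives:
  X_t = 5/4 * exp((83/160) * t + (3/4) * B_t).
Since sigma*B_t ~ Normal(0, sigma^2 t), E[exp(sigma*B_t)] = exp(sigma^2 t / 2); so E[X_t] = x_0 * exp((mu - sigma^2/2) t) * exp(sigma^2 t / 2) = x_0 * exp(mu t) = 5*exp(4*t/5)/4.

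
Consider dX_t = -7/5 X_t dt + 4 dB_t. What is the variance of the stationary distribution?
lim Var(X_t) = 40/7

The OU SDE dX = -theta X dt + sigma dB admits the integrating factor exp(theta t): d(exp(theta t) X_t) = sigma exp(theta t) dB_t. Integrating from 0 to t gives X_t = x_0 * exp(-theta t) + sigma * int_0^t exp(-theta (t-s)) dB_s for any initial x_0. The Itô integral has variance (by the Itô isometry) sigma^2 * int_0^t exp(-2 theta (t - s)) ds = sigma^2 * (1 - exp(-2 theta t)) / (2 theta), independent of x_0.
With theta = 7/5, sigma = 4:
  Var(X_t) = (4)^2 * (1 - exp(-2*7/5 t)) / (2 * 7/5) = 40/7 - 40*exp(-14*t/5)/7.
As t -> infinity, exp(-2*7/5 t) -> 0, so the stationary variance is sigma^2 / (2 theta) = 40/7.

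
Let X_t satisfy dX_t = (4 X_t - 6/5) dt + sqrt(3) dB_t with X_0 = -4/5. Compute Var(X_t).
Var(X_t) = 3*exp(8*t)/8 - 3/8

The variance V(t) = Var(X_t) satisfies V'(t) = 2 a V(t) + c^2 with V(0) = 0 (drift coefficient is linear in X, diffusion is constant). With a = 4, c = sqrt(3), the solution is
  V(t) = (c^2 / (2 a)) * (exp(2 a t) - 1)
       = (sqrt(3)^2 / (2*4)) * (exp(8 t) - 1)
       = 3*exp(8*t)/8 - 3/8.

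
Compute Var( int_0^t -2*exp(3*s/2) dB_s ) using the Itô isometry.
Var = 4*exp(3*t)/3 - 4/3

The Itô integral of a deterministic integrand f(s) has mean 0 because each increment f(s) * (B_{s+ds} - B_s) has mean 0. By the Itô isometry:
  Var( int_0^t f(s) dB_s ) = E[ (int_0^t f(s) dB_s)^2 ] = int_0^t f(s)^2 ds.
Here f(s) = -2*exp(3*s/2), so f(s)^2 = 4*exp(3*s). Integrate:
  int_0^t (4*exp(3*s)) ds = 4*exp(3*t)/3 - 4/3.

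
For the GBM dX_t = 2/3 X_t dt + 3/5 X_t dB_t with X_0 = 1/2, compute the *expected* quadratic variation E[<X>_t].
E[<X>_t] = 27*exp(127*t/75)/508 - 27/508

<X>_t = int_0^t ((3/5) * X_s)^2 ds. Taking expectation inside the integral: E[<X>_t] = (3/5)^2 * int_0^t E[X_s^2] ds. For GBM, E[X_s^2] = x_0^2 * exp((2 mu + sigma^2) s). Integrating:
  E[<X>_t] = (3/5)^2 * (1/2)^2 * (exp((2*(2/3) + (3/5)^2) t) - 1) / (2*(2/3) + (3/5)^2)
           = (3/5)^2 * (1/2)^2 * (exp((127/75) t) - 1) / (127/75) = 27*exp(127*t/75)/508 - 27/508.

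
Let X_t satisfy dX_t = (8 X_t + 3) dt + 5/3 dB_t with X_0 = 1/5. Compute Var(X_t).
Var(X_t) = 25*exp(16*t)/144 - 25/144

The variance V(t) = Var(X_t) satisfies V'(t) = 2 a V(t) + c^2 with V(0) = 0 (drift coefficient is linear in X, diffusion is constant). With a = 8, c = 5/3, the solution is
  V(t) = (c^2 / (2 a)) * (exp(2 a t) - 1)
       = ((5/3)^2 / (2*8)) * (exp(16 t) - 1)
       = 25*exp(16*t)/144 - 25/144.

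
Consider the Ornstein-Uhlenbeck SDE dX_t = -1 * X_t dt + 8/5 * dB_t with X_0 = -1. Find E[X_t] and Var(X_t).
E[X_t] = -exp(-t); Var(X_t) = 32/25 - 32*exp(-2*t)/25

The OU SDE dX = -theta X dt + sigma dB admits the integrating factor exp(theta t): d(exp(theta t) X_t) = sigma exp(theta t) dB_t. Integrating from 0 to t:
  X_t = x_0 * exp(-theta t) + sigma * int_0^t exp(-theta (t-s)) dB_s.
The Itô integral has mean 0 and (by the Itô isometry) variance sigma^2 * int_0^t exp(-2 theta (t - s)) ds = sigma^2 * (1 - exp(-2 theta t)) / (2 theta).
With theta = 1, sigma = 8/5, x_0 = -1:
  E[X_t] = -1 * exp(-1 t) = -exp(-t)
  Var(X_t) = (8/5)^2 * (1 - exp(-2*1 t)) / (2 * 1) = 32/25 - 32*exp(-2*t)/25.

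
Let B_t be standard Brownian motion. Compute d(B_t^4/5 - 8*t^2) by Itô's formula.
d(B_t^4/5 - 8*t^2) = (6*B_t^2/5 - 16*t) dt + (4*B_t^3/5) dB_t

Itô's formula for f(t, x): d f(t, B_t) = (f_t + (1/2) f_xx) dt + f_x dB_t. Compute partials of f(t, x) = -8*t^2 + x^4/5:
  f_t(t,x)  = -16*t
  f_x(t,x)  = 4*x^3/5
  f_xx(t,x) = 12*x^2/5
Assemble drift = f_t + (1/2) f_xx = -16*t + 6*x^2/5 and diffusion = f_x = 4*x^3/5. Substituting x = B_t:
  d(B_t^4/5 - 8*t^2) = (6*B_t^2/5 - 16*t) dt + (4*B_t^3/5) dB_t.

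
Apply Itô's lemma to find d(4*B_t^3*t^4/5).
d(4*B_t^3*t^4/5) = (4*B_t*t^3*(4*B_t^2 + 3*t)/5) dt + (12*B_t^2*t^4/5) dB_t

Itô's formula for f(t, x): d f(t, B_t) = (f_t + (1/2) f_xx) dt + f_x dB_t. Compute partials of f(t, x) = 4*t^4*x^3/5:
  f_t(t,x)  = 16*t^3*x^3/5
  f_x(t,x)  = 12*t^4*x^2/5
  f_xx(t,x) = 24*t^4*x/5
Assemble drift = f_t + (1/2) f_xx = 4*t^3*x*(3*t + 4*x^2)/5 and diffusion = f_x = 12*t^4*x^2/5. Substituting x = B_t:
  d(4*B_t^3*t^4/5) = (4*B_t*t^3*(4*B_t^2 + 3*t)/5) dt + (12*B_t^2*t^4/5) dB_t.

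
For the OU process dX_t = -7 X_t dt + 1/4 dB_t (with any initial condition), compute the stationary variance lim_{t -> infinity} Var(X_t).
lim Var(X_t) = 1/224

The OU SDE dX = -theta X dt + sigma dB admits the integrating factor exp(theta t): d(exp(theta t) X_t) = sigma exp(theta t) dB_t. Integrating from 0 to t gives X_t = x_0 * exp(-theta t) + sigma * int_0^t exp(-theta (t-s)) dB_s for any initial x_0. The Itô integral has variance (by the Itô isometry) sigma^2 * int_0^t exp(-2 theta (t - s)) ds = sigma^2 * (1 - exp(-2 theta t)) / (2 theta), independent of x_0.
With theta = 7, sigma = 1/4:
  Var(X_t) = (1/4)^2 * (1 - exp(-2*7 t)) / (2 * 7) = 1/224 - exp(-14*t)/224.
As t -> infinity, exp(-2*7 t) -> 0, so the stationary variance is sigma^2 / (2 theta) = 1/224.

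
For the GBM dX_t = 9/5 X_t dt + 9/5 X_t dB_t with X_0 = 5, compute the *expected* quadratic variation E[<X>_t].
E[<X>_t] = 225*exp(171*t/25)/19 - 225/19

<X>_t = int_0^t ((9/5) * X_s)^2 ds. Taking expectation inside the integral: E[<X>_t] = (9/5)^2 * int_0^t E[X_s^2] ds. For GBM, E[X_s^2] = x_0^2 * exp((2 mu + sigma^2) s). Integrating:
  E[<X>_t] = (9/5)^2 * 5^2 * (exp((2*(9/5) + (9/5)^2) t) - 1) / (2*(9/5) + (9/5)^2)
           = (9/5)^2 * 5^2 * (exp((171/25) t) - 1) / (171/25) = 225*exp(171*t/25)/19 - 225/19.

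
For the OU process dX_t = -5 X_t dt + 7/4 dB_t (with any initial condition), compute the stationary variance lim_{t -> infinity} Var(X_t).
lim Var(X_t) = 49/160

The OU SDE dX = -theta X dt + sigma dB admits the integrating factor exp(theta t): d(exp(theta t) X_t) = sigma exp(theta t) dB_t. Integrating from 0 to t gives X_t = x_0 * exp(-theta t) + sigma * int_0^t exp(-theta (t-s)) dB_s for any initial x_0. The Itô integral has variance (by the Itô isometry) sigma^2 * int_0^t exp(-2 theta (t - s)) ds = sigma^2 * (1 - exp(-2 theta t)) / (2 theta), independent of x_0.
With theta = 5, sigma = 7/4:
  Var(X_t) = (7/4)^2 * (1 - exp(-2*5 t)) / (2 * 5) = 49/160 - 49*exp(-10*t)/160.
As t -> infinity, exp(-2*5 t) -> 0, so the stationary variance is sigma^2 / (2 theta) = 49/160.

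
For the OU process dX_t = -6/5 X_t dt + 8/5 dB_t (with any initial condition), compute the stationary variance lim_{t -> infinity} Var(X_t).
lim Var(X_t) = 16/15

The OU SDE dX = -theta X dt + sigma dB admits the integrating factor exp(theta t): d(exp(theta t) X_t) = sigma exp(theta t) dB_t. Integrating from 0 to t gives X_t = x_0 * exp(-theta t) + sigma * int_0^t exp(-theta (t-s)) dB_s for any initial x_0. The Itô integral has variance (by the Itô isometry) sigma^2 * int_0^t exp(-2 theta (t - s)) ds = sigma^2 * (1 - exp(-2 theta t)) / (2 theta), independent of x_0.
With theta = 6/5, sigma = 8/5:
  Var(X_t) = (8/5)^2 * (1 - exp(-2*6/5 t)) / (2 * 6/5) = 16/15 - 16*exp(-12*t/5)/15.
As t -> infinity, exp(-2*6/5 t) -> 0, so the stationary variance is sigma^2 / (2 theta) = 16/15.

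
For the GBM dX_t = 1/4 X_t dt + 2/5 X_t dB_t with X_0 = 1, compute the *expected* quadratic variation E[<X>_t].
E[<X>_t] = 8*exp(33*t/50)/33 - 8/33

<X>_t = int_0^t ((2/5) * X_s)^2 ds. Taking expectation inside the integral: E[<X>_t] = (2/5)^2 * int_0^t E[X_s^2] ds. For GBM, E[X_s^2] = x_0^2 * exp((2 mu + sigma^2) s). Integrating:
  E[<X>_t] = (2/5)^2 * 1^2 * (exp((2*(1/4) + (2/5)^2) t) - 1) / (2*(1/4) + (2/5)^2)
           = (2/5)^2 * 1^2 * (exp((33/50) t) - 1) / (33/50) = 8*exp(33*t/50)/33 - 8/33.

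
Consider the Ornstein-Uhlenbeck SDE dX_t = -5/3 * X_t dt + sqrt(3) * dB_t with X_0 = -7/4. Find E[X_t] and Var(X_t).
E[X_t] = -7*exp(-5*t/3)/4; Var(X_t) = 9/10 - 9*exp(-10*t/3)/10

The OU SDE dX = -theta X dt + sigma dB admits the integrating factor exp(theta t): d(exp(theta t) X_t) = sigma exp(theta t) dB_t. Integrating from 0 to t:
  X_t = x_0 * exp(-theta t) + sigma * int_0^t exp(-theta (t-s)) dB_s.
The Itô integral has mean 0 and (by the Itô isometry) variance sigma^2 * int_0^t exp(-2 theta (t - s)) ds = sigma^2 * (1 - exp(-2 theta t)) / (2 theta).
With theta = 5/3, sigma = sqrt(3), x_0 = -7/4:
  E[X_t] = -7/4 * exp(-5/3 t) = -7*exp(-5*t/3)/4
  Var(X_t) = (sqrt(3))^2 * (1 - exp(-2*5/3 t)) / (2 * 5/3) = 9/10 - 9*exp(-10*t/3)/10.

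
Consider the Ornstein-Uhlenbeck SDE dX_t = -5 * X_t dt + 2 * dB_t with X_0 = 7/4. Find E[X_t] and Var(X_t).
E[X_t] = 7*exp(-5*t)/4; Var(X_t) = 2/5 - 2*exp(-10*t)/5

The OU SDE dX = -theta X dt + sigma dB admits the integrating factor exp(theta t): d(exp(theta t) X_t) = sigma exp(theta t) dB_t. Integrating from 0 to t:
  X_t = x_0 * exp(-theta t) + sigma * int_0^t exp(-theta (t-s)) dB_s.
The Itô integral has mean 0 and (by the Itô isometry) variance sigma^2 * int_0^t exp(-2 theta (t - s)) ds = sigma^2 * (1 - exp(-2 theta t)) / (2 theta).
With theta = 5, sigma = 2, x_0 = 7/4:
  E[X_t] = 7/4 * exp(-5 t) = 7*exp(-5*t)/4
  Var(X_t) = (2)^2 * (1 - exp(-2*5 t)) / (2 * 5) = 2/5 - 2*exp(-10*t)/5.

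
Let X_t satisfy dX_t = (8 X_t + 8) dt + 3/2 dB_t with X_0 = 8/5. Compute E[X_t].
E[X_t] = 13*exp(8*t)/5 - 1

Taking expectations and using E[dB_t] = 0, the mean m(t) = E[X_t] satisfies the ODE m'(t) = a m(t) + b with m(0) = x_0. With a = 8, b = 8, x_0 = 8/5, the solution is
  m(t) = x_0 * exp(a t) + (b/a) * (exp(a t) - 1)
       = (8/5) * exp(8 t) + (8/8) * (exp(8 t) - 1)
       = 13*exp(8*t)/5 - 1.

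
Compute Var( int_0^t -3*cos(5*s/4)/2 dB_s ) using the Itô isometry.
Var = 9*t/8 + 9*sin(5*t/2)/20

The Itô integral of a deterministic integrand f(s) has mean 0 because each increment f(s) * (B_{s+ds} - B_s) has mean 0. By the Itô isometry:
  Var( int_0^t f(s) dB_s ) = E[ (int_0^t f(s) dB_s)^2 ] = int_0^t f(s)^2 ds.
Here f(s) = -3*cos(5*s/4)/2, so f(s)^2 = 9*cos(5*s/4)^2/4. Integrate:
  int_0^t (9*cos(5*s/4)^2/4) ds = 9*t/8 + 9*sin(5*t/2)/20.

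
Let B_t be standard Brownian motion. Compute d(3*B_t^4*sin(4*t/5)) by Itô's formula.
d(3*B_t^4*sin(4*t/5)) = (B_t^2*(12*B_t^2*cos(4*t/5)/5 + 18*sin(4*t/5))) dt + (12*B_t^3*sin(4*t/5)) dB_t

Itô's formula for f(t, x): d f(t, B_t) = (f_t + (1/2) f_xx) dt + f_x dB_t. Compute partials of f(t, x) = 3*x^4*sin(4*t/5):
  f_t(t,x)  = 12*x^4*cos(4*t/5)/5
  f_x(t,x)  = 12*x^3*sin(4*t/5)
  f_xx(t,x) = 36*x^2*sin(4*t/5)
Assemble drift = f_t + (1/2) f_xx = x^2*(12*x^2*cos(4*t/5)/5 + 18*sin(4*t/5)) and diffusion = f_x = 12*x^3*sin(4*t/5). Substituting x = B_t:
  d(3*B_t^4*sin(4*t/5)) = (B_t^2*(12*B_t^2*cos(4*t/5)/5 + 18*sin(4*t/5))) dt + (12*B_t^3*sin(4*t/5)) dB_t.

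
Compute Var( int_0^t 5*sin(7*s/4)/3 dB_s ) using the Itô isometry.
Var = 25*t/18 - 25*sin(7*t/2)/63

The Itô integral of a deterministic integrand f(s) has mean 0 because each increment f(s) * (B_{s+ds} - B_s) has mean 0. By the Itô isometry:
  Var( int_0^t f(s) dB_s ) = E[ (int_0^t f(s) dB_s)^2 ] = int_0^t f(s)^2 ds.
Here f(s) = 5*sin(7*s/4)/3, so f(s)^2 = 25*sin(7*s/4)^2/9. Integrate:
  int_0^t (25*sin(7*s/4)^2/9) ds = 25*t/18 - 25*sin(7*t/2)/63.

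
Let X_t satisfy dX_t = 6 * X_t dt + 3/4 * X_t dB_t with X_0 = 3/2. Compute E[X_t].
E[X_t] = 3*exp(6*t)/2

For GBM dX = mu X dt + sigma X dB with X_0 = x_0, apply Itô to Y = log X: dY = (mu - sigma^2/2) dt + sigma dB, so Y_t = log(x_0) + (mu - sigma^2/2) t + sigma B_t and hence X_t = x_0 * exp((mu - sigma^2/2) t + sigma B_t).
With mu = 6, sigma = 3/4, x_0 = 3/2, this gives:
  X_t = 3/2 * exp((183/32) * t + (3/4) * B_t).
Since sigma*B_t ~ Normal(0, sigma^2 t), E[exp(sigma*B_t)] = exp(sigma^2 t / 2); so E[X_t] = x_0 * exp((mu - sigma^2/2) t) * exp(sigma^2 t / 2) = x_0 * exp(mu t) = 3*exp(6*t)/2.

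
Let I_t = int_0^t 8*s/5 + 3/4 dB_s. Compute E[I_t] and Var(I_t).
E[I_t] = 0; Var(I_t) = t*(1024*t^2 + 1440*t + 675)/1200

The Itô integral of a deterministic integrand f(s) has mean 0 because each increment f(s) * (B_{s+ds} - B_s) has mean 0. By the Itô isometry:
  Var( int_0^t f(s) dB_s ) = E[ (int_0^t f(s) dB_s)^2 ] = int_0^t f(s)^2 ds.
Here f(s) = 8*s/5 + 3/4, so f(s)^2 = (32*s + 15)^2/400. Integrate:
  int_0^t ((32*s + 15)^2/400) ds = t*(1024*t^2 + 1440*t + 675)/1200.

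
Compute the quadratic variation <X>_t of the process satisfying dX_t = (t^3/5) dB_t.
<X>_t = t^7/175

For an Itô process dX_t = a(t) dt + b(t) dB_t, the quadratic variation is <X>_t = int_0^t b(s)^2 ds (the drift term does not contribute). Here b(s) = s^3/5, so
  b(s)^2 = s^6/25.
Integrating from 0 to t:
  <X>_t = int_0^t (s^6/25) ds = t^7/175.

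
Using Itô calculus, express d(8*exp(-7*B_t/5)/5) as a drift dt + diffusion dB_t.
d(8*exp(-7*B_t/5)/5) = (196*exp(-7*B_t/5)/125) dt + (-56*exp(-7*B_t/5)/25) dB_t

Itô's formula for f(B_t) gives d f(B_t) = f'(B_t) dB_t + (1/2) f''(B_t) dt. Compute derivatives of f(x) = 8*exp(-7*x/5)/5:
  f'(x)  = -56*exp(-7*x/5)/25
  f''(x) = 392*exp(-7*x/5)/125
Substitute x = B_t and multiply the f'' term by 1/2:
  drift     = (1/2) * (392*exp(-7*x/5)/125) evaluated at B_t = 196*exp(-7*B_t/5)/125
  diffusion = (-56*exp(-7*x/5)/25) evaluated at B_t = -56*exp(-7*B_t/5)/25
Therefore d(8*exp(-7*B_t/5)/5) = (196*exp(-7*B_t/5)/125) dt + (-56*exp(-7*B_t/5)/25) dB_t.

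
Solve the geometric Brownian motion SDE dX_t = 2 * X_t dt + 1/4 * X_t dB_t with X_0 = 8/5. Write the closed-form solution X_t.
X_t = 8/5 * exp((63/32) * t + (1/4) * B_t)

For GBM dX = mu X dt + sigma X dB with X_0 = x_0, apply Itô to Y = log X: dY = (mu - sigma^2/2) dt + sigma dB, so Y_t = log(x_0) + (mu - sigma^2/2) t + sigma B_t and hence X_t = x_0 * exp((mu - sigma^2/2) t + sigma B_t).
With mu = 2, sigma = 1/4, x_0 = 8/5, this gives:
  X_t = 8/5 * exp((63/32) * t + (1/4) * B_t).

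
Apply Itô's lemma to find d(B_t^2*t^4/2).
d(B_t^2*t^4/2) = (t^3*(4*B_t^2 + t)/2) dt + (B_t*t^4) dB_t

Itô's formula for f(t, x): d f(t, B_t) = (f_t + (1/2) f_xx) dt + f_x dB_t. Compute partials of f(t, x) = t^4*x^2/2:
  f_t(t,x)  = 2*t^3*x^2
  f_x(t,x)  = t^4*x
  f_xx(t,x) = t^4
Assemble drift = f_t + (1/2) f_xx = t^3*(t + 4*x^2)/2 and diffusion = f_x = t^4*x. Substituting x = B_t:
  d(B_t^2*t^4/2) = (t^3*(4*B_t^2 + t)/2) dt + (B_t*t^4) dB_t.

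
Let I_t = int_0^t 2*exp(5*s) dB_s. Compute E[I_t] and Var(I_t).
E[I_t] = 0; Var(I_t) = 2*exp(10*t)/5 - 2/5

The Itô integral of a deterministic integrand f(s) has mean 0 because each increment f(s) * (B_{s+ds} - B_s) has mean 0. By the Itô isometry:
  Var( int_0^t f(s) dB_s ) = E[ (int_0^t f(s) dB_s)^2 ] = int_0^t f(s)^2 ds.
Here f(s) = 2*exp(5*s), so f(s)^2 = 4*exp(10*s). Integrate:
  int_0^t (4*exp(10*s)) ds = 2*exp(10*t)/5 - 2/5.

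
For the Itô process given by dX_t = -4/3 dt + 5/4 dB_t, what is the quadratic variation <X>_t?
<X>_t = 25*t/16

For an Itô process dX_t = a(t) dt + b(t) dB_t, the quadratic variation is <X>_t = int_0^t b(s)^2 ds (the drift term does not contribute). Here b(s) = 5/4, so
  b(s)^2 = 25/16.
Integrating from 0 to t:
  <X>_t = int_0^t (25/16) ds = 25*t/16.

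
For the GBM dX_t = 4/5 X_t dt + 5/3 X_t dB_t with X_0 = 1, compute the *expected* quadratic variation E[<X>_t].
E[<X>_t] = 125*exp(197*t/45)/197 - 125/197

<X>_t = int_0^t ((5/3) * X_s)^2 ds. Taking expectation inside the integral: E[<X>_t] = (5/3)^2 * int_0^t E[X_s^2] ds. For GBM, E[X_s^2] = x_0^2 * exp((2 mu + sigma^2) s). Integrating:
  E[<X>_t] = (5/3)^2 * 1^2 * (exp((2*(4/5) + (5/3)^2) t) - 1) / (2*(4/5) + (5/3)^2)
           = (5/3)^2 * 1^2 * (exp((197/45) t) - 1) / (197/45) = 125*exp(197*t/45)/197 - 125/197.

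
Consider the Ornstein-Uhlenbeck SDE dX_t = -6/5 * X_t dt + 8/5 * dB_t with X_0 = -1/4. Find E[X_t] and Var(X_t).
E[X_t] = -exp(-6*t/5)/4; Var(X_t) = 16/15 - 16*exp(-12*t/5)/15

The OU SDE dX = -theta X dt + sigma dB admits the integrating factor exp(theta t): d(exp(theta t) X_t) = sigma exp(theta t) dB_t. Integrating from 0 to t:
  X_t = x_0 * exp(-theta t) + sigma * int_0^t exp(-theta (t-s)) dB_s.
The Itô integral has mean 0 and (by the Itô isometry) variance sigma^2 * int_0^t exp(-2 theta (t - s)) ds = sigma^2 * (1 - exp(-2 theta t)) / (2 theta).
With theta = 6/5, sigma = 8/5, x_0 = -1/4:
  E[X_t] = -1/4 * exp(-6/5 t) = -exp(-6*t/5)/4
  Var(X_t) = (8/5)^2 * (1 - exp(-2*6/5 t)) / (2 * 6/5) = 16/15 - 16*exp(-12*t/5)/15.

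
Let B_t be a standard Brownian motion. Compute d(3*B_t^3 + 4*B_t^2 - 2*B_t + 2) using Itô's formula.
d(3*B_t^3 + 4*B_t^2 - 2*B_t + 2) = (9*B_t + 4) dt + (9*B_t^2 + 8*B_t - 2) dB_t

Itô's formula for f(B_t) gives d f(B_t) = f'(B_t) dB_t + (1/2) f''(B_t) dt. Compute derivatives of f(x) = 3*x^3 + 4*x^2 - 2*x + 2:
  f'(x)  = 9*x^2 + 8*x - 2
  f''(x) = 18*x + 8
Substitute x = B_t and multiply the f'' term by 1/2:
  drift     = (1/2) * (18*x + 8) evaluated at B_t = 9*B_t + 4
  diffusion = (9*x^2 + 8*x - 2) evaluated at B_t = 9*B_t^2 + 8*B_t - 2
Therefore d(3*B_t^3 + 4*B_t^2 - 2*B_t + 2) = (9*B_t + 4) dt + (9*B_t^2 + 8*B_t - 2) dB_t.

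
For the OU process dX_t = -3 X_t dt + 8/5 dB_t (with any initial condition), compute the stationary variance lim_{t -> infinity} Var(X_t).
lim Var(X_t) = 32/75

The OU SDE dX = -theta X dt + sigma dB admits the integrating factor exp(theta t): d(exp(theta t) X_t) = sigma exp(theta t) dB_t. Integrating from 0 to t gives X_t = x_0 * exp(-theta t) + sigma * int_0^t exp(-theta (t-s)) dB_s for any initial x_0. The Itô integral has variance (by the Itô isometry) sigma^2 * int_0^t exp(-2 theta (t - s)) ds = sigma^2 * (1 - exp(-2 theta t)) / (2 theta), independent of x_0.
With theta = 3, sigma = 8/5:
  Var(X_t) = (8/5)^2 * (1 - exp(-2*3 t)) / (2 * 3) = 32/75 - 32*exp(-6*t)/75.
As t -> infinity, exp(-2*3 t) -> 0, so the stationary variance is sigma^2 / (2 theta) = 32/75.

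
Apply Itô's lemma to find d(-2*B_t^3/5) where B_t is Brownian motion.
d(-2*B_t^3/5) = (-6*B_t/5) dt + (-6*B_t^2/5) dB_t

Itô's formula for f(B_t) gives d f(B_t) = f'(B_t) dB_t + (1/2) f''(B_t) dt. Compute derivatives of f(x) = -2*x^3/5:
  f'(x)  = -6*x^2/5
  f''(x) = -12*x/5
Substitute x = B_t and multiply the f'' term by 1/2:
  drift     = (1/2) * (-12*x/5) evaluated at B_t = -6*B_t/5
  diffusion = (-6*x^2/5) evaluated at B_t = -6*B_t^2/5
Therefore d(-2*B_t^3/5) = (-6*B_t/5) dt + (-6*B_t^2/5) dB_t.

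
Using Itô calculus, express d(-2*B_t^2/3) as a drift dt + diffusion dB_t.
d(-2*B_t^2/3) = (-2/3) dt + (-4*B_t/3) dB_t

Itô's formula for f(B_t) gives d f(B_t) = f'(B_t) dB_t + (1/2) f''(B_t) dt. Compute derivatives of f(x) = -2*x^2/3:
  f'(x)  = -4*x/3
  f''(x) = -4/3
Substitute x = B_t and multiply the f'' term by 1/2:
  drift     = (1/2) * (-4/3) evaluated at B_t = -2/3
  diffusion = (-4*x/3) evaluated at B_t = -4*B_t/3
Therefore d(-2*B_t^2/3) = (-2/3) dt + (-4*B_t/3) dB_t.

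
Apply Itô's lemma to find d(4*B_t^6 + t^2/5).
d(4*B_t^6 + t^2/5) = (60*B_t^4 + 2*t/5) dt + (24*B_t^5) dB_t

Itô's formula for f(t, x): d f(t, B_t) = (f_t + (1/2) f_xx) dt + f_x dB_t. Compute partials of f(t, x) = t^2/5 + 4*x^6:
  f_t(t,x)  = 2*t/5
  f_x(t,x)  = 24*x^5
  f_xx(t,x) = 120*x^4
Assemble drift = f_t + (1/2) f_xx = 2*t/5 + 60*x^4 and diffusion = f_x = 24*x^5. Substituting x = B_t:
  d(4*B_t^6 + t^2/5) = (60*B_t^4 + 2*t/5) dt + (24*B_t^5) dB_t.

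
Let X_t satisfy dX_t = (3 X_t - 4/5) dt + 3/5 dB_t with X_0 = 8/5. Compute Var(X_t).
Var(X_t) = 3*exp(6*t)/50 - 3/50

The variance V(t) = Var(X_t) satisfies V'(t) = 2 a V(t) + c^2 with V(0) = 0 (drift coefficient is linear in X, diffusion is constant). With a = 3, c = 3/5, the solution is
  V(t) = (c^2 / (2 a)) * (exp(2 a t) - 1)
       = ((3/5)^2 / (2*3)) * (exp(6 t) - 1)
       = 3*exp(6*t)/50 - 3/50.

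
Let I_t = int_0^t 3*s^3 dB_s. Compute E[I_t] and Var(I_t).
E[I_t] = 0; Var(I_t) = 9*t^7/7

The Itô integral of a deterministic integrand f(s) has mean 0 because each increment f(s) * (B_{s+ds} - B_s) has mean 0. By the Itô isometry:
  Var( int_0^t f(s) dB_s ) = E[ (int_0^t f(s) dB_s)^2 ] = int_0^t f(s)^2 ds.
Here f(s) = 3*s^3, so f(s)^2 = 9*s^6. Integrate:
  int_0^t (9*s^6) ds = 9*t^7/7.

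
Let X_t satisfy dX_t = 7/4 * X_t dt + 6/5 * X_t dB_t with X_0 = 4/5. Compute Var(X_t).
Var(X_t) = 16*(exp(36*t/25) - 1)*exp(7*t/2)/25

For GBM dX = mu X dt + sigma X dB with X_0 = x_0, apply Itô to Y = log X: dY = (mu - sigma^2/2) dt + sigma dB, so Y_t = log(x_0) + (mu - sigma^2/2) t + sigma B_t and hence X_t = x_0 * exp((mu - sigma^2/2) t + sigma B_t).
With mu = 7/4, sigma = 6/5, x_0 = 4/5, this gives:
  X_t = 4/5 * exp((103/100) * t + (6/5) * B_t).
Since sigma*B_t ~ Normal(0, sigma^2 t), E[exp(sigma*B_t)] = exp(sigma^2 t / 2); so E[X_t] = x_0 * exp((mu - sigma^2/2) t) * exp(sigma^2 t / 2) = x_0 * exp(mu t) = 4*exp(7*t/4)/5.
Var(X_t) = E[X_t^2] - (E[X_t])^2 = x_0^2 * exp(2 mu t) * (exp(sigma^2 t) - 1) = 16*(exp(36*t/25) - 1)*exp(7*t/2)/25.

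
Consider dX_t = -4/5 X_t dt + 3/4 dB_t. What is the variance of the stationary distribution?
lim Var(X_t) = 45/128

The OU SDE dX = -theta X dt + sigma dB admits the integrating factor exp(theta t): d(exp(theta t) X_t) = sigma exp(theta t) dB_t. Integrating from 0 to t gives X_t = x_0 * exp(-theta t) + sigma * int_0^t exp(-theta (t-s)) dB_s for any initial x_0. The Itô integral has variance (by the Itô isometry) sigma^2 * int_0^t exp(-2 theta (t - s)) ds = sigma^2 * (1 - exp(-2 theta t)) / (2 theta), independent of x_0.
With theta = 4/5, sigma = 3/4:
  Var(X_t) = (3/4)^2 * (1 - exp(-2*4/5 t)) / (2 * 4/5) = 45/128 - 45*exp(-8*t/5)/128.
As t -> infinity, exp(-2*4/5 t) -> 0, so the stationary variance is sigma^2 / (2 theta) = 45/128.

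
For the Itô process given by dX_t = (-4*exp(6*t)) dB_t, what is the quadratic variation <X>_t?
<X>_t = 4*exp(12*t)/3 - 4/3

For an Itô process dX_t = a(t) dt + b(t) dB_t, the quadratic variation is <X>_t = int_0^t b(s)^2 ds (the drift term does not contribute). Here b(s) = -4*exp(6*s), so
  b(s)^2 = 16*exp(12*s).
Integrating from 0 to t:
  <X>_t = int_0^t (16*exp(12*s)) ds = 4*exp(12*t)/3 - 4/3.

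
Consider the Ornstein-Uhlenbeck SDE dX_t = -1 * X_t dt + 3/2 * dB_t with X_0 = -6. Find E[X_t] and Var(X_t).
E[X_t] = -6*exp(-t); Var(X_t) = 9/8 - 9*exp(-2*t)/8

The OU SDE dX = -theta X dt + sigma dB admits the integrating factor exp(theta t): d(exp(theta t) X_t) = sigma exp(theta t) dB_t. Integrating from 0 to t:
  X_t = x_0 * exp(-theta t) + sigma * int_0^t exp(-theta (t-s)) dB_s.
The Itô integral has mean 0 and (by the Itô isometry) variance sigma^2 * int_0^t exp(-2 theta (t - s)) ds = sigma^2 * (1 - exp(-2 theta t)) / (2 theta).
With theta = 1, sigma = 3/2, x_0 = -6:
  E[X_t] = -6 * exp(-1 t) = -6*exp(-t)
  Var(X_t) = (3/2)^2 * (1 - exp(-2*1 t)) / (2 * 1) = 9/8 - 9*exp(-2*t)/8.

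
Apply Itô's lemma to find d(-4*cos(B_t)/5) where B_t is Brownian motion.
d(-4*cos(B_t)/5) = (2*cos(B_t)/5) dt + (4*sin(B_t)/5) dB_t

Itô's formula for f(B_t) gives d f(B_t) = f'(B_t) dB_t + (1/2) f''(B_t) dt. Compute derivatives of f(x) = -4*cos(x)/5:
  f'(x)  = 4*sin(x)/5
  f''(x) = 4*cos(x)/5
Substitute x = B_t and multiply the f'' term by 1/2:
  drift     = (1/2) * (4*cos(x)/5) evaluated at B_t = 2*cos(B_t)/5
  diffusion = (4*sin(x)/5) evaluated at B_t = 4*sin(B_t)/5
Therefore d(-4*cos(B_t)/5) = (2*cos(B_t)/5) dt + (4*sin(B_t)/5) dB_t.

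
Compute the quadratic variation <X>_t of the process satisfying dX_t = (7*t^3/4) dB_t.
<X>_t = 7*t^7/16

For an Itô process dX_t = a(t) dt + b(t) dB_t, the quadratic variation is <X>_t = int_0^t b(s)^2 ds (the drift term does not contribute). Here b(s) = 7*s^3/4, so
  b(s)^2 = 49*s^6/16.
Integrating from 0 to t:
  <X>_t = int_0^t (49*s^6/16) ds = 7*t^7/16.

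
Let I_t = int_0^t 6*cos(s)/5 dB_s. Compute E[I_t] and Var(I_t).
E[I_t] = 0; Var(I_t) = 18*t/25 + 9*sin(2*t)/25

The Itô integral of a deterministic integrand f(s) has mean 0 because each increment f(s) * (B_{s+ds} - B_s) has mean 0. By the Itô isometry:
  Var( int_0^t f(s) dB_s ) = E[ (int_0^t f(s) dB_s)^2 ] = int_0^t f(s)^2 ds.
Here f(s) = 6*cos(s)/5, so f(s)^2 = 36*cos(s)^2/25. Integrate:
  int_0^t (36*cos(s)^2/25) ds = 18*t/25 + 9*sin(2*t)/25.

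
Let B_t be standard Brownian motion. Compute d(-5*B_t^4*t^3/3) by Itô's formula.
d(-5*B_t^4*t^3/3) = (5*B_t^2*t^2*(-B_t^2 - 2*t)) dt + (-20*B_t^3*t^3/3) dB_t

Itô's formula for f(t, x): d f(t, B_t) = (f_t + (1/2) f_xx) dt + f_x dB_t. Compute partials of f(t, x) = -5*t^3*x^4/3:
  f_t(t,x)  = -5*t^2*x^4
  f_x(t,x)  = -20*t^3*x^3/3
  f_xx(t,x) = -20*t^3*x^2
Assemble drift = f_t + (1/2) f_xx = 5*t^2*x^2*(-2*t - x^2) and diffusion = f_x = -20*t^3*x^3/3. Substituting x = B_t:
  d(-5*B_t^4*t^3/3) = (5*B_t^2*t^2*(-B_t^2 - 2*t)) dt + (-20*B_t^3*t^3/3) dB_t.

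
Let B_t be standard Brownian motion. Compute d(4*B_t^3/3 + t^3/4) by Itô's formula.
d(4*B_t^3/3 + t^3/4) = (4*B_t + 3*t^2/4) dt + (4*B_t^2) dB_t

Itô's formula for f(t, x): d f(t, B_t) = (f_t + (1/2) f_xx) dt + f_x dB_t. Compute partials of f(t, x) = t^3/4 + 4*x^3/3:
  f_t(t,x)  = 3*t^2/4
  f_x(t,x)  = 4*x^2
  f_xx(t,x) = 8*x
Assemble drift = f_t + (1/2) f_xx = 3*t^2/4 + 4*x and diffusion = f_x = 4*x^2. Substituting x = B_t:
  d(4*B_t^3/3 + t^3/4) = (4*B_t + 3*t^2/4) dt + (4*B_t^2) dB_t.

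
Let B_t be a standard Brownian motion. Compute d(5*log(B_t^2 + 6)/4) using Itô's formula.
d(5*log(B_t^2 + 6)/4) = (5*(6 - B_t^2)/(4*(B_t^2 + 6)^2)) dt + (5*B_t/(2*(B_t^2 + 6))) dB_t

Itô's formula for f(B_t) gives d f(B_t) = f'(B_t) dB_t + (1/2) f''(B_t) dt. Compute derivatives of f(x) = 5*log(x^2 + 6)/4:
  f'(x)  = 5*x/(2*(x^2 + 6))
  f''(x) = 5*(6 - x^2)/(2*(x^2 + 6)^2)
Substitute x = B_t and multiply the f'' term by 1/2:
  drift     = (1/2) * (5*(6 - x^2)/(2*(x^2 + 6)^2)) evaluated at B_t = 5*(6 - B_t^2)/(4*(B_t^2 + 6)^2)
  diffusion = (5*x/(2*(x^2 + 6))) evaluated at B_t = 5*B_t/(2*(B_t^2 + 6))
Therefore d(5*log(B_t^2 + 6)/4) = (5*(6 - B_t^2)/(4*(B_t^2 + 6)^2)) dt + (5*B_t/(2*(B_t^2 + 6))) dB_t.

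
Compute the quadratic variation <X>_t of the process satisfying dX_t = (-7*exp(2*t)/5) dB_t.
<X>_t = 49*exp(4*t)/100 - 49/100

For an Itô process dX_t = a(t) dt + b(t) dB_t, the quadratic variation is <X>_t = int_0^t b(s)^2 ds (the drift term does not contribute). Here b(s) = -7*exp(2*s)/5, so
  b(s)^2 = 49*exp(4*s)/25.
Integrating from 0 to t:
  <X>_t = int_0^t (49*exp(4*s)/25) ds = 49*exp(4*t)/100 - 49/100.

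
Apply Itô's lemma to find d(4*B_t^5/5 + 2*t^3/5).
d(4*B_t^5/5 + 2*t^3/5) = (8*B_t^3 + 6*t^2/5) dt + (4*B_t^4) dB_t

Itô's formula for f(t, x): d f(t, B_t) = (f_t + (1/2) f_xx) dt + f_x dB_t. Compute partials of f(t, x) = 2*t^3/5 + 4*x^5/5:
  f_t(t,x)  = 6*t^2/5
  f_x(t,x)  = 4*x^4
  f_xx(t,x) = 16*x^3
Assemble drift = f_t + (1/2) f_xx = 6*t^2/5 + 8*x^3 and diffusion = f_x = 4*x^4. Substituting x = B_t:
  d(4*B_t^5/5 + 2*t^3/5) = (8*B_t^3 + 6*t^2/5) dt + (4*B_t^4) dB_t.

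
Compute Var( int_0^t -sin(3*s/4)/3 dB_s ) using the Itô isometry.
Var = t/18 - sin(3*t/2)/27

The Itô integral of a deterministic integrand f(s) has mean 0 because each increment f(s) * (B_{s+ds} - B_s) has mean 0. By the Itô isometry:
  Var( int_0^t f(s) dB_s ) = E[ (int_0^t f(s) dB_s)^2 ] = int_0^t f(s)^2 ds.
Here f(s) = -sin(3*s/4)/3, so f(s)^2 = sin(3*s/4)^2/9. Integrate:
  int_0^t (sin(3*s/4)^2/9) ds = t/18 - sin(3*t/2)/27.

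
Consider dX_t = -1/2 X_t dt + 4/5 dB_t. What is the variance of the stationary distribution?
lim Var(X_t) = 16/25

The OU SDE dX = -theta X dt + sigma dB admits the integrating factor exp(theta t): d(exp(theta t) X_t) = sigma exp(theta t) dB_t. Integrating from 0 to t gives X_t = x_0 * exp(-theta t) + sigma * int_0^t exp(-theta (t-s)) dB_s for any initial x_0. The Itô integral has variance (by the Itô isometry) sigma^2 * int_0^t exp(-2 theta (t - s)) ds = sigma^2 * (1 - exp(-2 theta t)) / (2 theta), independent of x_0.
With theta = 1/2, sigma = 4/5:
  Var(X_t) = (4/5)^2 * (1 - exp(-2*1/2 t)) / (2 * 1/2) = 16/25 - 16*exp(-t)/25.
As t -> infinity, exp(-2*1/2 t) -> 0, so the stationary variance is sigma^2 / (2 theta) = 16/25.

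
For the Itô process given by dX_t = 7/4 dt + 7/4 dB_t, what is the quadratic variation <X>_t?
<X>_t = 49*t/16

For an Itô process dX_t = a(t) dt + b(t) dB_t, the quadratic variation is <X>_t = int_0^t b(s)^2 ds (the drift term does not contribute). Here b(s) = 7/4, so
  b(s)^2 = 49/16.
Integrating from 0 to t:
  <X>_t = int_0^t (49/16) ds = 49*t/16.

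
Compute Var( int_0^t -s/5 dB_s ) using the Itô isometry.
Var = t^3/75

The Itô integral of a deterministic integrand f(s) has mean 0 because each increment f(s) * (B_{s+ds} - B_s) has mean 0. By the Itô isometry:
  Var( int_0^t f(s) dB_s ) = E[ (int_0^t f(s) dB_s)^2 ] = int_0^t f(s)^2 ds.
Here f(s) = -s/5, so f(s)^2 = s^2/25. Integrate:
  int_0^t (s^2/25) ds = t^3/75.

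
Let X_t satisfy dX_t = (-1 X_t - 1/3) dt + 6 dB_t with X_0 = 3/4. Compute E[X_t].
E[X_t] = -1/3 + 13*exp(-t)/12

Taking expectations and using E[dB_t] = 0, the mean m(t) = E[X_t] satisfies the ODE m'(t) = a m(t) + b with m(0) = x_0. With a = -1, b = -1/3, x_0 = 3/4, the solution is
  m(t) = x_0 * exp(a t) + (b/a) * (exp(a t) - 1)
       = (3/4) * exp((-1) t) + ((-1/3)/(-1)) * (exp((-1) t) - 1)
       = -1/3 + 13*exp(-t)/12.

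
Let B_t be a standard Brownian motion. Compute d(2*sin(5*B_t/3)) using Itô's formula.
d(2*sin(5*B_t/3)) = (-25*sin(5*B_t/3)/9) dt + (10*cos(5*B_t/3)/3) dB_t

Itô's formula for f(B_t) gives d f(B_t) = f'(B_t) dB_t + (1/2) f''(B_t) dt. Compute derivatives of f(x) = 2*sin(5*x/3):
  f'(x)  = 10*cos(5*x/3)/3
  f''(x) = -50*sin(5*x/3)/9
Substitute x = B_t and multiply the f'' term by 1/2:
  drift     = (1/2) * (-50*sin(5*x/3)/9) evaluated at B_t = -25*sin(5*B_t/3)/9
  diffusion = (10*cos(5*x/3)/3) evaluated at B_t = 10*cos(5*B_t/3)/3
Therefore d(2*sin(5*B_t/3)) = (-25*sin(5*B_t/3)/9) dt + (10*cos(5*B_t/3)/3) dB_t.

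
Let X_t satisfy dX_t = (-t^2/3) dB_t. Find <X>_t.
<X>_t = t^5/45

For an Itô process dX_t = a(t) dt + b(t) dB_t, the quadratic variation is <X>_t = int_0^t b(s)^2 ds (the drift term does not contribute). Here b(s) = -s^2/3, so
  b(s)^2 = s^4/9.
Integrating from 0 to t:
  <X>_t = int_0^t (s^4/9) ds = t^5/45.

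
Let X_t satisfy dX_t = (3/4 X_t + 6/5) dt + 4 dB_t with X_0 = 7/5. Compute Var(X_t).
Var(X_t) = 32*exp(3*t/2)/3 - 32/3

The variance V(t) = Var(X_t) satisfies V'(t) = 2 a V(t) + c^2 with V(0) = 0 (drift coefficient is linear in X, diffusion is constant). With a = 3/4, c = 4, the solution is
  V(t) = (c^2 / (2 a)) * (exp(2 a t) - 1)
       = (4^2 / (2*(3/4))) * (exp((3/2) t) - 1)
       = 32*exp(3*t/2)/3 - 32/3.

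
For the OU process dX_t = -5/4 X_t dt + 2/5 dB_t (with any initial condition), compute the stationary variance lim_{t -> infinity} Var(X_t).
lim Var(X_t) = 8/125

The OU SDE dX = -theta X dt + sigma dB admits the integrating factor exp(theta t): d(exp(theta t) X_t) = sigma exp(theta t) dB_t. Integrating from 0 to t gives X_t = x_0 * exp(-theta t) + sigma * int_0^t exp(-theta (t-s)) dB_s for any initial x_0. The Itô integral has variance (by the Itô isometry) sigma^2 * int_0^t exp(-2 theta (t - s)) ds = sigma^2 * (1 - exp(-2 theta t)) / (2 theta), independent of x_0.
With theta = 5/4, sigma = 2/5:
  Var(X_t) = (2/5)^2 * (1 - exp(-2*5/4 t)) / (2 * 5/4) = 8/125 - 8*exp(-5*t/2)/125.
As t -> infinity, exp(-2*5/4 t) -> 0, so the stationary variance is sigma^2 / (2 theta) = 8/125.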